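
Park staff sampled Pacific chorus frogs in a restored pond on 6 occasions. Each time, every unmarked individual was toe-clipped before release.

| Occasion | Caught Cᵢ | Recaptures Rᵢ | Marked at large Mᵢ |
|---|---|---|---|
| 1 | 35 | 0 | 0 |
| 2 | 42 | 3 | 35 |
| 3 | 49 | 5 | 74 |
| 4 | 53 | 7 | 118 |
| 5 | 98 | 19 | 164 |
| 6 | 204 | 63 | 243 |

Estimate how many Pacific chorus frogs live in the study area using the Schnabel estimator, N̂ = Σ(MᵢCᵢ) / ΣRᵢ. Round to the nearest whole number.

N ≈ 794

Σ MᵢCᵢ = 0·35 + 35·42 + 74·49 + 118·53 + 164·98 + 243·204 = 0 + 1470 + 3626 + 6254 + 16072 + 49572 = 76994
Σ Rᵢ = 0 + 3 + 5 + 7 + 19 + 63 = 97
N̂ = 76994 / 97 ≈ 793.8 → 794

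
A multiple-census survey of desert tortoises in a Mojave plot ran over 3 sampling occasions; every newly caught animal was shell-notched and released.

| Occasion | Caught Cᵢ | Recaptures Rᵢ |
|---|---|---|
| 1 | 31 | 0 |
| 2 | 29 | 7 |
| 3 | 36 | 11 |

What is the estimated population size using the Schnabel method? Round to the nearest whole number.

N ≈ 156

Marked at large before each occasion: Mᵢ = Σⱼ<ᵢ (Cⱼ − Rⱼ) → M1=0, M2=31, M3=53
Σ MᵢCᵢ = 0·31 + 31·29 + 53·36 = 0 + 899 + 1908 = 2807
Σ Rᵢ = 0 + 7 + 11 = 18
N̂ = 2807 / 18 ≈ 155.9 → 156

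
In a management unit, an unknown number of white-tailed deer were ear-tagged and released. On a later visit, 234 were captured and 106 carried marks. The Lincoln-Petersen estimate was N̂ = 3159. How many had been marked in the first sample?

M = 1431

From N = M·C/R: M = N·R / C = 3159·106 / 234 = 334854 / 234 = 1431.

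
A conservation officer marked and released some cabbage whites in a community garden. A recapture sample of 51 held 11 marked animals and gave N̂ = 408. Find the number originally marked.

From N = M·C/R: M = N·R / C = 408·11 / 51 = 4488 / 51 = 88.

M = 88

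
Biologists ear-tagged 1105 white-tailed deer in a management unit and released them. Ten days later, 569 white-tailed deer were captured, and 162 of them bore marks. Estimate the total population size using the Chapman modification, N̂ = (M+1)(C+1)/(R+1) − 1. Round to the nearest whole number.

N ≈ 3867

N̂ = (1105+1)(569+1)/(162+1) − 1 = 1106·570/163 − 1
= 630420/163 − 1 ≈ 3867.6 − 1 ≈ 3866.6 → 3867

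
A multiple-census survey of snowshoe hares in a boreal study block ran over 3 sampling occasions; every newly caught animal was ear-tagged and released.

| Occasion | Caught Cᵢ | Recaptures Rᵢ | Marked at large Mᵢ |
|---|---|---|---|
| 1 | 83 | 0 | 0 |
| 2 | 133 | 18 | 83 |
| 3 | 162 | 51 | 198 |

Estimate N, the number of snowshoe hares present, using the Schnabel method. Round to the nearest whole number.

N ≈ 625

Σ MᵢCᵢ = 0·83 + 83·133 + 198·162 = 0 + 11039 + 32076 = 43115
Σ Rᵢ = 0 + 18 + 51 = 69
N̂ = 43115 / 69 ≈ 624.9 → 625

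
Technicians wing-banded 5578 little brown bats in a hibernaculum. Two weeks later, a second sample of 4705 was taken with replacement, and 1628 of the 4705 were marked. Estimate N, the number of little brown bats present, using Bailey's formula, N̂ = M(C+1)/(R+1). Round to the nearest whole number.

N̂ = 5578·(4705+1)/(1628+1) = 5578·4706/1629 = 26250068/1629 ≈ 16114.2 → 16114

N ≈ 16,114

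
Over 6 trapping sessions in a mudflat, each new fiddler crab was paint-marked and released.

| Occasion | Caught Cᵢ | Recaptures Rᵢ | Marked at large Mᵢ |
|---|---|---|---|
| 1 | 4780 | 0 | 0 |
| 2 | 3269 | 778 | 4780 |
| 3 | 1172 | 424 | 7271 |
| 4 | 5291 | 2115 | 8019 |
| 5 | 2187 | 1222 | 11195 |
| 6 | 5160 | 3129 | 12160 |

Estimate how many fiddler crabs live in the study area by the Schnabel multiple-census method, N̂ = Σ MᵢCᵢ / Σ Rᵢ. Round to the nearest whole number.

Σ MᵢCᵢ = 0·4780 + 4780·3269 + 7271·1172 + 8019·5291 + 11195·2187 + 12160·5160 = 0 + 15625820 + 8521612 + 42428529 + 24483465 + 62745600 = 153805026
Σ Rᵢ = 0 + 778 + 424 + 2115 + 1222 + 3129 = 7668
N̂ = 153805026 / 7668 ≈ 20058.0 → 20058

N ≈ 20,058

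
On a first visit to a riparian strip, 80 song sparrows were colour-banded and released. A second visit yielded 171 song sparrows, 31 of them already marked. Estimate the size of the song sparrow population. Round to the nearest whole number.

N = (80 × 171) / 31 = 13680 / 31 ≈ 441.3 → 441

N ≈ 441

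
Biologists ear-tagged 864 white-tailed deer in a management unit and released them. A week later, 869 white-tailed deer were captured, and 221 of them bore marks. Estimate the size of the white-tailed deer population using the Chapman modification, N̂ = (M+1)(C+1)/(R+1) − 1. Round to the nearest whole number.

N ≈ 3389

N̂ = (864+1)(869+1)/(221+1) − 1 = 865·870/222 − 1
= 752550/222 − 1 ≈ 3389.9 − 1 ≈ 3388.9 → 3389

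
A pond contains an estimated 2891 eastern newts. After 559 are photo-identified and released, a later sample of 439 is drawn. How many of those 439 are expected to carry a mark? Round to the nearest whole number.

expected recaptures ≈ 85

The marked fraction of the population is 559/2891, so in a sample of 439 expect C·(M/N) marked.
E[R] = 559 × 439 / 2891 = 245401 / 2891 ≈ 84.9 → 85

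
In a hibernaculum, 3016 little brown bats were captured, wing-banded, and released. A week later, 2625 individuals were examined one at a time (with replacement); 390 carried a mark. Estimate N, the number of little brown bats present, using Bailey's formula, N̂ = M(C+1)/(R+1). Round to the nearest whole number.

N ≈ 20,256

N̂ = 3016·(2625+1)/(390+1) = 3016·2626/391 = 7920016/391 ≈ 20255.8 → 20256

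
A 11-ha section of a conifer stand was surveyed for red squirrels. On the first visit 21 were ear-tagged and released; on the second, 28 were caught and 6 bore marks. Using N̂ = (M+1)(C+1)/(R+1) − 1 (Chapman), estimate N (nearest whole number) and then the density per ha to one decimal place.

density ≈ 8.2 red squirrels per ha

N̂ = 22·29/7 − 1 = 638/7 − 1 ≈ 90.1 → 90
Density = N̂ / area = 90 / 11 ≈ 8.18 → 8.2 per ha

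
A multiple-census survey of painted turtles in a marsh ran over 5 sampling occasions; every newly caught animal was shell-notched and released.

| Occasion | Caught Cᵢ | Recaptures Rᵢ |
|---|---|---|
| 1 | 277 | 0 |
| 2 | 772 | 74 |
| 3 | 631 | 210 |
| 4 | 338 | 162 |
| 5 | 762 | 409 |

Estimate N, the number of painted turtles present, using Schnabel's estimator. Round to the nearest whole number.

Marked at large before each occasion: Mᵢ = Σⱼ<ᵢ (Cⱼ − Rⱼ) → M1=0, M2=277, M3=975, M4=1396, M5=1572
Σ MᵢCᵢ = 0·277 + 277·772 + 975·631 + 1396·338 + 1572·762 = 0 + 213844 + 615225 + 471848 + 1197864 = 2498781
Σ Rᵢ = 0 + 74 + 210 + 162 + 409 = 855
N̂ = 2498781 / 855 ≈ 2922.6 → 2923

N ≈ 2923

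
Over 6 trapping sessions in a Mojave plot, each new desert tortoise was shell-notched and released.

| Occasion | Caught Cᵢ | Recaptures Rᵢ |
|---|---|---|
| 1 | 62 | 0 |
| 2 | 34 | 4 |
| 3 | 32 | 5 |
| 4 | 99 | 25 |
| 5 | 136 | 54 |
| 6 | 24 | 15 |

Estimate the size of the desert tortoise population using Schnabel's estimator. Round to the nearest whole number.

Marked at large before each occasion: Mᵢ = Σⱼ<ᵢ (Cⱼ − Rⱼ) → M1=0, M2=62, M3=92, M4=119, M5=193, M6=275
Σ MᵢCᵢ = 0·62 + 62·34 + 92·32 + 119·99 + 193·136 + 275·24 = 0 + 2108 + 2944 + 11781 + 26248 + 6600 = 49681
Σ Rᵢ = 0 + 4 + 5 + 25 + 54 + 15 = 103
N̂ = 49681 / 103 ≈ 482.3 → 482

N ≈ 482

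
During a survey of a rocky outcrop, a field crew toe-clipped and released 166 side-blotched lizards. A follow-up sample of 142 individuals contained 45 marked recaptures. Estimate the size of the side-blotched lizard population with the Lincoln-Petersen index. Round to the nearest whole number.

N ≈ 524

N = (166 × 142) / 45 = 23572 / 45 ≈ 523.8 → 524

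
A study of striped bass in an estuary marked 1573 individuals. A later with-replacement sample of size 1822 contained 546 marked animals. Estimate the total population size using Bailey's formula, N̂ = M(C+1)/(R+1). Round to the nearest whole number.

N ≈ 5242

N̂ = 1573·(1822+1)/(546+1) = 1573·1823/547 = 2867579/547 ≈ 5242.4 → 5242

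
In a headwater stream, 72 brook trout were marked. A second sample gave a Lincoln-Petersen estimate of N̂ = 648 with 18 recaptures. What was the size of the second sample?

From N = M·C/R: C = N·R / M = 648·18 / 72 = 11664 / 72 = 162.

C = 162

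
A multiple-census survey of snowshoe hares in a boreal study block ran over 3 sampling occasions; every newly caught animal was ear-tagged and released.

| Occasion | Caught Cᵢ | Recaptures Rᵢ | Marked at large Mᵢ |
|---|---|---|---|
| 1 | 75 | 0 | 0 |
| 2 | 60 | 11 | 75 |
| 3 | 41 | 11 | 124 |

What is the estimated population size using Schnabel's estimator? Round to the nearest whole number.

Σ MᵢCᵢ = 0·75 + 75·60 + 124·41 = 0 + 4500 + 5084 = 9584
Σ Rᵢ = 0 + 11 + 11 = 22
N̂ = 9584 / 22 ≈ 435.6 → 436

N ≈ 436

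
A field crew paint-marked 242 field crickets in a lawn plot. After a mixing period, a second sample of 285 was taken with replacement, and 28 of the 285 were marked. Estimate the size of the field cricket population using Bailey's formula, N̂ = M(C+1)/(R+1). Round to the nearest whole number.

N̂ = 242·(285+1)/(28+1) = 242·286/29 = 69212/29 ≈ 2386.6 → 2387

N ≈ 2387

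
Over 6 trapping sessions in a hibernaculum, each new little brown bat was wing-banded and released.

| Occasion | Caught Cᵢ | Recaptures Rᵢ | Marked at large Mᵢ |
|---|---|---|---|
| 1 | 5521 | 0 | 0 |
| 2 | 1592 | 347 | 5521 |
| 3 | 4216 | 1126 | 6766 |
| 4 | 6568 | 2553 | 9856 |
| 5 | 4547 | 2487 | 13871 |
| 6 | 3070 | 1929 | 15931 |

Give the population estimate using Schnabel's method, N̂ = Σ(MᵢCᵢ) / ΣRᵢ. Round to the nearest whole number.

N ≈ 25,353

Σ MᵢCᵢ = 0·5521 + 5521·1592 + 6766·4216 + 9856·6568 + 13871·4547 + 15931·3070 = 0 + 8789432 + 28525456 + 64734208 + 63071437 + 48908170 = 214028703
Σ Rᵢ = 0 + 347 + 1126 + 2553 + 2487 + 1929 = 8442
N̂ = 214028703 / 8442 ≈ 25352.8 → 25353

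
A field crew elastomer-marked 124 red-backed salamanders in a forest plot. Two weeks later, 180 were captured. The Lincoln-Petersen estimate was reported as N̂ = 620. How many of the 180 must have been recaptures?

R = 36

From N = M·C/R: R = M·C / N = 124·180 / 620 = 22320 / 620 = 36.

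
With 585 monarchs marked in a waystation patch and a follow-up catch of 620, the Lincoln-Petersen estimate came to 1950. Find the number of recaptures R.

R = 186

From N = M·C/R: R = M·C / N = 585·620 / 1950 = 362700 / 1950 = 186.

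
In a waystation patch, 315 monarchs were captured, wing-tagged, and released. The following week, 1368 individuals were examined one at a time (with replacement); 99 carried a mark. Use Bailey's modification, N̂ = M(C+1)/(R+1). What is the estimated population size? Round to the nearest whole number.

N ≈ 4312

N̂ = 315·(1368+1)/(99+1) = 315·1369/100 = 431235/100 ≈ 4312.4 → 4312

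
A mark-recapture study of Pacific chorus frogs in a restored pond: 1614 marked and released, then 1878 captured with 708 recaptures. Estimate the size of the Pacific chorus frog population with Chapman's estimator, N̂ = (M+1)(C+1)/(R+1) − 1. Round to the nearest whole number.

N̂ = (1614+1)(1878+1)/(708+1) − 1 = 1615·1879/709 − 1
= 3034585/709 − 1 ≈ 4280.1 − 1 ≈ 4279.1 → 4279

N ≈ 4279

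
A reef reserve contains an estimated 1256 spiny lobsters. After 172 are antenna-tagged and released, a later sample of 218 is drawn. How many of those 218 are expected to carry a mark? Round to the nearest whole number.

expected recaptures ≈ 30

The marked fraction of the population is 172/1256, so in a sample of 218 expect C·(M/N) marked.
E[R] = 172 × 218 / 1256 = 37496 / 1256 ≈ 29.9 → 30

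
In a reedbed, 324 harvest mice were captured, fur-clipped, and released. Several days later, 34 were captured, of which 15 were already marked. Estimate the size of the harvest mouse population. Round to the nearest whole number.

N ≈ 734

If marked individuals mix randomly, R/C ≈ M/N, giving N ≈ M·C/R.
N = (324 × 34) / 15 = 11016 / 15 ≈ 734.4 → 734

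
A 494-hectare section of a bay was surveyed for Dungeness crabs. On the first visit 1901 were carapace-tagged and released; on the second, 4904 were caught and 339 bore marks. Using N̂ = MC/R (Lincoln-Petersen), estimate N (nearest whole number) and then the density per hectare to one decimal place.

density ≈ 55.7 Dungeness crabs per hectare

N̂ = 1901·4904/339 = 9322504/339 ≈ 27500.0 → 27500
Density = N̂ / area = 27500 / 494 ≈ 55.67 → 55.7 per hectare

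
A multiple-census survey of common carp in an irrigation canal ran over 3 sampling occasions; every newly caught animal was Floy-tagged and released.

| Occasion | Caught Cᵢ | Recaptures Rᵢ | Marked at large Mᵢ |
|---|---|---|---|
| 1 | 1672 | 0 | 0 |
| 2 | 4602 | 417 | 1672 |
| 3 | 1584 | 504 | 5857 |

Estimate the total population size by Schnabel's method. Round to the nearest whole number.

N ≈ 18,428

Σ MᵢCᵢ = 0·1672 + 1672·4602 + 5857·1584 = 0 + 7694544 + 9277488 = 16972032
Σ Rᵢ = 0 + 417 + 504 = 921
N̂ = 16972032 / 921 ≈ 18427.8 → 18428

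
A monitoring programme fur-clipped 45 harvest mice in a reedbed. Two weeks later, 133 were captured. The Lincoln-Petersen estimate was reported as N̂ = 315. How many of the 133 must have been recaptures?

From N = M·C/R: R = M·C / N = 45·133 / 315 = 5985 / 315 = 19.

R = 19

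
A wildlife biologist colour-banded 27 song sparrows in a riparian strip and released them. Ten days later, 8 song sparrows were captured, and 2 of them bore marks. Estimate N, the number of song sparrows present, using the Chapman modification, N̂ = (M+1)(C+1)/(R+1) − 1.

N = 83

N̂ = (27+1)(8+1)/(2+1) − 1 = 28·9/3 − 1
= 252/3 − 1 = 84 − 1 = 83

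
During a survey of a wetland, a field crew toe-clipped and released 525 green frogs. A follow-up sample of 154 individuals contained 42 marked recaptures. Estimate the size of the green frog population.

N = 1925

N = (525 × 154) / 42 = 80850 / 42 = 1925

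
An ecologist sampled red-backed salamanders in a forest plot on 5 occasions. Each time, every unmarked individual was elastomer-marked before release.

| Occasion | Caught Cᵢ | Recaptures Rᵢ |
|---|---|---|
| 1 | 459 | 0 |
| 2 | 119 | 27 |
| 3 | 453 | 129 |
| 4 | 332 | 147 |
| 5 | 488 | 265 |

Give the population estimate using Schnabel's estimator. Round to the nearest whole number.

N ≈ 1958

Marked at large before each occasion: Mᵢ = Σⱼ<ᵢ (Cⱼ − Rⱼ) → M1=0, M2=459, M3=551, M4=875, M5=1060
Σ MᵢCᵢ = 0·459 + 459·119 + 551·453 + 875·332 + 1060·488 = 0 + 54621 + 249603 + 290500 + 517280 = 1112004
Σ Rᵢ = 0 + 27 + 129 + 147 + 265 = 568
N̂ = 1112004 / 568 ≈ 1957.8 → 1958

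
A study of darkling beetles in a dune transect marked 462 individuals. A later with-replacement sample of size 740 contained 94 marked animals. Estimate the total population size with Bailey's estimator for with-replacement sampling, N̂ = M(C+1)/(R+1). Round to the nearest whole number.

N ≈ 3604

N̂ = 462·(740+1)/(94+1) = 462·741/95 = 342342/95 ≈ 3603.6 → 3604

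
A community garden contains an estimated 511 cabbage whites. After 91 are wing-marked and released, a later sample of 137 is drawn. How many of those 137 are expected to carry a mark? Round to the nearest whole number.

expected recaptures ≈ 24

The marked fraction of the population is 91/511, so in a sample of 137 expect C·(M/N) marked.
E[R] = 91 × 137 / 511 = 12467 / 511 ≈ 24.4 → 24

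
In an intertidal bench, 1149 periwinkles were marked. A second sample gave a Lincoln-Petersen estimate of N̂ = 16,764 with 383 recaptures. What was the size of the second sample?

C = 5588

From N = M·C/R: C = N·R / M = 16764·383 / 1149 = 6420612 / 1149 = 5588.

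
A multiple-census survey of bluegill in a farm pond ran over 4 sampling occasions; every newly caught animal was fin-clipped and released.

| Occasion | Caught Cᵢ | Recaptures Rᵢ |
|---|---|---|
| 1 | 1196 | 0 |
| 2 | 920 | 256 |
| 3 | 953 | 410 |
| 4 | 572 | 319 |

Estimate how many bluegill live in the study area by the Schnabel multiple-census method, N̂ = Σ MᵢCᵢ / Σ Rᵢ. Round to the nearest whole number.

Marked at large before each occasion: Mᵢ = Σⱼ<ᵢ (Cⱼ − Rⱼ) → M1=0, M2=1196, M3=1860, M4=2403
Σ MᵢCᵢ = 0·1196 + 1196·920 + 1860·953 + 2403·572 = 0 + 1100320 + 1772580 + 1374516 = 4247416
Σ Rᵢ = 0 + 256 + 410 + 319 = 985
N̂ = 4247416 / 985 ≈ 4312.1 → 4312

N ≈ 4312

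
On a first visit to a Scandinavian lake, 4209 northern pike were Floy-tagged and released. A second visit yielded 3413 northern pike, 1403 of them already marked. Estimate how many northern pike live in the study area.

N = 10,239

If marked individuals mix randomly, R/C ≈ M/N, giving N ≈ M·C/R.
N = (4209 × 3413) / 1403 = 14365317 / 1403 = 10239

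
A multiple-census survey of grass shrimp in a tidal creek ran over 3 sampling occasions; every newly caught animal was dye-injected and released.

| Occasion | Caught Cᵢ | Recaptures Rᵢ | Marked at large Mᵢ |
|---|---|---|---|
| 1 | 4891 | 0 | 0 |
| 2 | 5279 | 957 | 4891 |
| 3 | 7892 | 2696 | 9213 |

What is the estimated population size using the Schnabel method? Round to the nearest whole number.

Σ MᵢCᵢ = 0·4891 + 4891·5279 + 9213·7892 = 0 + 25819589 + 72708996 = 98528585
Σ Rᵢ = 0 + 957 + 2696 = 3653
N̂ = 98528585 / 3653 ≈ 26972.0 → 26972

N ≈ 26,972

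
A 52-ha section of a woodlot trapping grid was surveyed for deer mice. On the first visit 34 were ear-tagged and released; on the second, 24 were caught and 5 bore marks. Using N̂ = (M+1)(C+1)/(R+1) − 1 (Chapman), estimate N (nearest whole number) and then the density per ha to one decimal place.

density ≈ 2.8 deer mice per ha

N̂ = 35·25/6 − 1 = 875/6 − 1 ≈ 144.8 → 145
Density = N̂ / area = 145 / 52 ≈ 2.79 → 2.8 per ha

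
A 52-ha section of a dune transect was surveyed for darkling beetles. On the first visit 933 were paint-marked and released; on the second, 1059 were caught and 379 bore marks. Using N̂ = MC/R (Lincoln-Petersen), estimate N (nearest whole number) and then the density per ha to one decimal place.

density ≈ 50.1 darkling beetles per ha

N̂ = 933·1059/379 = 988047/379 ≈ 2607.0 → 2607
Density = N̂ / area = 2607 / 52 ≈ 50.13 → 50.1 per ha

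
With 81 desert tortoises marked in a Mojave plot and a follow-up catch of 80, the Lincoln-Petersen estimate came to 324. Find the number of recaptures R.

From N = M·C/R: R = M·C / N = 81·80 / 324 = 6480 / 324 = 20.

R = 20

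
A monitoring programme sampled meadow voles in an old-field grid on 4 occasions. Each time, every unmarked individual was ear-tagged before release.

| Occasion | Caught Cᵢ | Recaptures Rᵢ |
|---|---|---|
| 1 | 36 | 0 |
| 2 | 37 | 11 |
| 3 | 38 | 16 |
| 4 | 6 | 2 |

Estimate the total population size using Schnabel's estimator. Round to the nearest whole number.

N ≈ 145

Marked at large before each occasion: Mᵢ = Σⱼ<ᵢ (Cⱼ − Rⱼ) → M1=0, M2=36, M3=62, M4=84
Σ MᵢCᵢ = 0·36 + 36·37 + 62·38 + 84·6 = 0 + 1332 + 2356 + 504 = 4192
Σ Rᵢ = 0 + 11 + 16 + 2 = 29
N̂ = 4192 / 29 ≈ 144.6 → 145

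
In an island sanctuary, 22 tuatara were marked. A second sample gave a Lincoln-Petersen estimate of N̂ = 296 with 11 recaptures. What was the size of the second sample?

C = 148

From N = M·C/R: C = N·R / M = 296·11 / 22 = 3256 / 22 = 148.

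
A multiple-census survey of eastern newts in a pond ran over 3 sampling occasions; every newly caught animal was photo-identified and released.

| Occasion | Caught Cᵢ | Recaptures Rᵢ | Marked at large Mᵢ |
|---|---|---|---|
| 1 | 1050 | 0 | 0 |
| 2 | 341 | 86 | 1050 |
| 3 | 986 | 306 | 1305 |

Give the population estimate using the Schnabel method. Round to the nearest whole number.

N ≈ 4196

Σ MᵢCᵢ = 0·1050 + 1050·341 + 1305·986 = 0 + 358050 + 1286730 = 1644780
Σ Rᵢ = 0 + 86 + 306 = 392
N̂ = 1644780 / 392 ≈ 4195.9 → 4196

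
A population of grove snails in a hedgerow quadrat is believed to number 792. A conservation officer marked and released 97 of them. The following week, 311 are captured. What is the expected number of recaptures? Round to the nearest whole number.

Expected recaptures E[R] = M·C / N.
E[R] = 97 × 311 / 792 = 30167 / 792 ≈ 38.1 → 38

expected recaptures ≈ 38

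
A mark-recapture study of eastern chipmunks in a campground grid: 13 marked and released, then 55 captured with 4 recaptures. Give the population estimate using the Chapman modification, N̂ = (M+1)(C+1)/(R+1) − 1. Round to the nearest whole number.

N ≈ 156

N̂ = (13+1)(55+1)/(4+1) − 1 = 14·56/5 − 1
= 784/5 − 1 ≈ 156.8 − 1 ≈ 155.8 → 156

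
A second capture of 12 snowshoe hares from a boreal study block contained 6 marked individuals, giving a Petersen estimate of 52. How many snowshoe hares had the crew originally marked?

From N = M·C/R: M = N·R / C = 52·6 / 12 = 312 / 12 = 26.

M = 26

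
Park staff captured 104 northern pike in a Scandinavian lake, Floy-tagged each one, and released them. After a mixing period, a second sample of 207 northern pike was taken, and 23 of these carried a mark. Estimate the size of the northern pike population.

N = 936

N = (104 × 207) / 23 = 21528 / 23 = 936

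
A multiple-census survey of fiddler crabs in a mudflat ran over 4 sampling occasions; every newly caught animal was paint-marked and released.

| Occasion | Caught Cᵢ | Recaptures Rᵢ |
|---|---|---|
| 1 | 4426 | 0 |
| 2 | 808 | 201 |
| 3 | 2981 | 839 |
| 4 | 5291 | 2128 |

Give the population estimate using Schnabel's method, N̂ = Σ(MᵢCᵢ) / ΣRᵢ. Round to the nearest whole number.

N ≈ 17,848

Marked at large before each occasion: Mᵢ = Σⱼ<ᵢ (Cⱼ − Rⱼ) → M1=0, M2=4426, M3=5033, M4=7175
Σ MᵢCᵢ = 0·4426 + 4426·808 + 5033·2981 + 7175·5291 = 0 + 3576208 + 15003373 + 37962925 = 56542506
Σ Rᵢ = 0 + 201 + 839 + 2128 = 3168
N̂ = 56542506 / 3168 ≈ 17848.0 → 17848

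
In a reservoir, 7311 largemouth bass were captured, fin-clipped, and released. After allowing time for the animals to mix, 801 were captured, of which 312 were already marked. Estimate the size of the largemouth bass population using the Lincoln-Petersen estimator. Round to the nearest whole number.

N ≈ 18,770

Lincoln-Petersen assumes M/N = R/C, so N = M·C / R.
N = (7311 × 801) / 312 = 5856111 / 312 ≈ 18769.6 → 18770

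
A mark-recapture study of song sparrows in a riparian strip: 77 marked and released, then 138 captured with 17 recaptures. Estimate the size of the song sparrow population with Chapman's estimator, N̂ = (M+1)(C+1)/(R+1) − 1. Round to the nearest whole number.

N̂ = (77+1)(138+1)/(17+1) − 1 = 78·139/18 − 1
= 10842/18 − 1 ≈ 602.3 − 1 ≈ 601.3 → 601

N ≈ 601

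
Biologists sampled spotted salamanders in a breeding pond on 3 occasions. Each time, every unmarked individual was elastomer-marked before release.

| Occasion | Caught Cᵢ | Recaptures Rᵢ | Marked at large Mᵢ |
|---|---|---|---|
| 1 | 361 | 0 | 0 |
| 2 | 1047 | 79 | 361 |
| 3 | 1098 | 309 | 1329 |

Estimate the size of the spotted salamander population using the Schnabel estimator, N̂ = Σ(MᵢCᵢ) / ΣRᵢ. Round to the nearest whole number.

N ≈ 4735

Σ MᵢCᵢ = 0·361 + 361·1047 + 1329·1098 = 0 + 377967 + 1459242 = 1837209
Σ Rᵢ = 0 + 79 + 309 = 388
N̂ = 1837209 / 388 ≈ 4735.1 → 4735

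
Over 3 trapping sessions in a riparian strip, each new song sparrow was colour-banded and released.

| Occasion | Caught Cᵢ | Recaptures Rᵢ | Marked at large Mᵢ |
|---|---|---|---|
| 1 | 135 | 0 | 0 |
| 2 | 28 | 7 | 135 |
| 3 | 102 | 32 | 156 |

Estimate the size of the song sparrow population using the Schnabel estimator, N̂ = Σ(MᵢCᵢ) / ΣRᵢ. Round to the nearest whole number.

Σ MᵢCᵢ = 0·135 + 135·28 + 156·102 = 0 + 3780 + 15912 = 19692
Σ Rᵢ = 0 + 7 + 32 = 39
N̂ = 19692 / 39 ≈ 504.9 → 505

N ≈ 505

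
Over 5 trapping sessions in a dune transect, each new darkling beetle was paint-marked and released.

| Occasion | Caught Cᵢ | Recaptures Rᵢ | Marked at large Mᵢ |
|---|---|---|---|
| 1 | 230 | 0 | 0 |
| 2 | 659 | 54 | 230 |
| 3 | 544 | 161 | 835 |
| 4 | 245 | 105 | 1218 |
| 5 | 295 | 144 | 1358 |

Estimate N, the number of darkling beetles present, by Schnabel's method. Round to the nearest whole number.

Σ MᵢCᵢ = 0·230 + 230·659 + 835·544 + 1218·245 + 1358·295 = 0 + 151570 + 454240 + 298410 + 400610 = 1304830
Σ Rᵢ = 0 + 54 + 161 + 105 + 144 = 464
N̂ = 1304830 / 464 ≈ 2812.1 → 2812

N ≈ 2812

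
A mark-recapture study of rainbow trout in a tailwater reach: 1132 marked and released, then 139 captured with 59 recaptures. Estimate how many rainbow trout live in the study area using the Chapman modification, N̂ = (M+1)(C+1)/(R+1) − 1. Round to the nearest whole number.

N ≈ 2643

N̂ = (1132+1)(139+1)/(59+1) − 1 = 1133·140/60 − 1
= 158620/60 − 1 ≈ 2643.7 − 1 ≈ 2642.7 → 2643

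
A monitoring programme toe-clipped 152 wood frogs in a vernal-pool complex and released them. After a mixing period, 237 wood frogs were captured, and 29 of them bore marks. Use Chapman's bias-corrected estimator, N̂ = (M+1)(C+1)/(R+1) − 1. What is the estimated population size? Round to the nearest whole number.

N ≈ 1213

N̂ = (152+1)(237+1)/(29+1) − 1 = 153·238/30 − 1
= 36414/30 − 1 ≈ 1213.8 − 1 ≈ 1212.8 → 1213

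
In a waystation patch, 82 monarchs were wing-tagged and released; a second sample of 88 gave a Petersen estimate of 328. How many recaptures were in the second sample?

From N = M·C/R: R = M·C / N = 82·88 / 328 = 7216 / 328 = 22.

R = 22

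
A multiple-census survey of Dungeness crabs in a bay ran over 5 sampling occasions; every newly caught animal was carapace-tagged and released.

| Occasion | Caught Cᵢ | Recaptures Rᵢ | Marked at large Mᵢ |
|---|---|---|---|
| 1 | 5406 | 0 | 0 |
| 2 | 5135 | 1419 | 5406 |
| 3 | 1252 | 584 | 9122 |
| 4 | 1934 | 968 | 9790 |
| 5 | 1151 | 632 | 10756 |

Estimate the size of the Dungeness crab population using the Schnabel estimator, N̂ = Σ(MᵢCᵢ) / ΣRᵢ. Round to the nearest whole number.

N ≈ 19,566

Σ MᵢCᵢ = 0·5406 + 5406·5135 + 9122·1252 + 9790·1934 + 10756·1151 = 0 + 27759810 + 11420744 + 18933860 + 12380156 = 70494570
Σ Rᵢ = 0 + 1419 + 584 + 968 + 632 = 3603
N̂ = 70494570 / 3603 ≈ 19565.5 → 19566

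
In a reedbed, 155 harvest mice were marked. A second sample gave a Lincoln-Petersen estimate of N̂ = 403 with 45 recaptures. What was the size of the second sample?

From N = M·C/R: C = N·R / M = 403·45 / 155 = 18135 / 155 = 117.

C = 117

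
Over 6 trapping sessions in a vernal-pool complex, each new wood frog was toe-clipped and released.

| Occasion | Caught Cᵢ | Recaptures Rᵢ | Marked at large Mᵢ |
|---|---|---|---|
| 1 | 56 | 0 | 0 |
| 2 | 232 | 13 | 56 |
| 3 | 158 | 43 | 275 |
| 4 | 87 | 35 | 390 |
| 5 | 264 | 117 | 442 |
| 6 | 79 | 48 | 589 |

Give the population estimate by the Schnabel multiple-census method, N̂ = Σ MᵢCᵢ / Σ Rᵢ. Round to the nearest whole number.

Σ MᵢCᵢ = 0·56 + 56·232 + 275·158 + 390·87 + 442·264 + 589·79 = 0 + 12992 + 43450 + 33930 + 116688 + 46531 = 253591
Σ Rᵢ = 0 + 13 + 43 + 35 + 117 + 48 = 256
N̂ = 253591 / 256 ≈ 990.6 → 991

N ≈ 991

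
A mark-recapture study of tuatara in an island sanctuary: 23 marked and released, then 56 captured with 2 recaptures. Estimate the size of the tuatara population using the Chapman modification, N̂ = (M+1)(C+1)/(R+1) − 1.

N̂ = (23+1)(56+1)/(2+1) − 1 = 24·57/3 − 1
= 1368/3 − 1 = 456 − 1 = 455

N = 455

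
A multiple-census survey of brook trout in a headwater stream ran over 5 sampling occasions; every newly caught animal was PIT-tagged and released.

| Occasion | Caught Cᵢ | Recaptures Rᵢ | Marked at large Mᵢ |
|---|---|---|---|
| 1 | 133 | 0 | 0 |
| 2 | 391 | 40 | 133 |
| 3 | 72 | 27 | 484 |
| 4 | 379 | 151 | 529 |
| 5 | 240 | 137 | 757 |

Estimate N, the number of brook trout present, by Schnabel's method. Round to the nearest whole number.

N ≈ 1321

Σ MᵢCᵢ = 0·133 + 133·391 + 484·72 + 529·379 + 757·240 = 0 + 52003 + 34848 + 200491 + 181680 = 469022
Σ Rᵢ = 0 + 40 + 27 + 151 + 137 = 355
N̂ = 469022 / 355 ≈ 1321.2 → 1321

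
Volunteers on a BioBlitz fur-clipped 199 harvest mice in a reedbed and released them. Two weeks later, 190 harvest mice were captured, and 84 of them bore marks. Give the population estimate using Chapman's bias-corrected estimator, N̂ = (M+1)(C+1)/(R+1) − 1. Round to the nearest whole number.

N ≈ 448

N̂ = (199+1)(190+1)/(84+1) − 1 = 200·191/85 − 1
= 38200/85 − 1 ≈ 449.4 − 1 ≈ 448.4 → 448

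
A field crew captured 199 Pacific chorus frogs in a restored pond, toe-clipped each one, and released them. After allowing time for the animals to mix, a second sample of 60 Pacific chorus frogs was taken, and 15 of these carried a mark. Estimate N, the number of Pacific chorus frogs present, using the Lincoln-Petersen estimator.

N = (199 × 60) / 15 = 11940 / 15 = 796

N = 796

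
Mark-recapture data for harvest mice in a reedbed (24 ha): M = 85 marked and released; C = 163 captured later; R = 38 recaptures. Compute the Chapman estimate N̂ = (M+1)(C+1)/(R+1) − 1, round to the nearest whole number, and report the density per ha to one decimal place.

N̂ = 86·164/39 − 1 = 14104/39 − 1 ≈ 360.6 → 361
Density = N̂ / area = 361 / 24 ≈ 15.04 → 15.0 per ha

density ≈ 15.0 harvest mice per ha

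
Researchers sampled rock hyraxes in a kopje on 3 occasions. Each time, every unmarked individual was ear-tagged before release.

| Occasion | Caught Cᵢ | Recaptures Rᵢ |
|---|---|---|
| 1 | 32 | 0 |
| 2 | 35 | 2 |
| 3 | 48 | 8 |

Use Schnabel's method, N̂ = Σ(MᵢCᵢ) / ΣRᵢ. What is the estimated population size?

Marked at large before each occasion: Mᵢ = Σⱼ<ᵢ (Cⱼ − Rⱼ) → M1=0, M2=32, M3=65
Σ MᵢCᵢ = 0·32 + 32·35 + 65·48 = 0 + 1120 + 3120 = 4240
Σ Rᵢ = 0 + 2 + 8 = 10
N̂ = 4240 / 10 = 424

N = 424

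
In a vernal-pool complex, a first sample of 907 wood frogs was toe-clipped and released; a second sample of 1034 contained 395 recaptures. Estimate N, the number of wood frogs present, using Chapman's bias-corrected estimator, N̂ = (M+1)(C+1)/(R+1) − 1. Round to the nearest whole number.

N̂ = (907+1)(1034+1)/(395+1) − 1 = 908·1035/396 − 1
= 939780/396 − 1 ≈ 2373.2 − 1 ≈ 2372.2 → 2372

N ≈ 2372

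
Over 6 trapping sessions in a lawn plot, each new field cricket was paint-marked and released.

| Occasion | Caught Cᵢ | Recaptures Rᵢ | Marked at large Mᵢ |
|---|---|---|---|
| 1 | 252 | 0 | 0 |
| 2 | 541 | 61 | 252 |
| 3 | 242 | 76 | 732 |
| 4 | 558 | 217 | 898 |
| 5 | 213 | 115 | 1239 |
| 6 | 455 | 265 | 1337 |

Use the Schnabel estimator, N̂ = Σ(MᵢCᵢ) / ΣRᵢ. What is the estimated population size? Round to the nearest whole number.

N ≈ 2298

Σ MᵢCᵢ = 0·252 + 252·541 + 732·242 + 898·558 + 1239·213 + 1337·455 = 0 + 136332 + 177144 + 501084 + 263907 + 608335 = 1686802
Σ Rᵢ = 0 + 61 + 76 + 217 + 115 + 265 = 734
N̂ = 1686802 / 734 ≈ 2298.1 → 2298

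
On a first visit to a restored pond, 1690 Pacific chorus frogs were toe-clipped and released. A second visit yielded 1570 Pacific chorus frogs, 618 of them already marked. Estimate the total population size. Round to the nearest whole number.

N ≈ 4293

N = (1690 × 1570) / 618 = 2653300 / 618 ≈ 4293.4 → 4293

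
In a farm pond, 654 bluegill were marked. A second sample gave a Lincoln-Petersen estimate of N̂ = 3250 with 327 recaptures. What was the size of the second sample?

From N = M·C/R: C = N·R / M = 3250·327 / 654 = 1062750 / 654 = 1625.

C = 1625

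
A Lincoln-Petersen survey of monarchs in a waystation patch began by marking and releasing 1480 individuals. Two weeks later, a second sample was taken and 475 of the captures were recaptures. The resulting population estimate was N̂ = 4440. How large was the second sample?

C = 1425

From N = M·C/R: C = N·R / M = 4440·475 / 1480 = 2109000 / 1480 = 1425.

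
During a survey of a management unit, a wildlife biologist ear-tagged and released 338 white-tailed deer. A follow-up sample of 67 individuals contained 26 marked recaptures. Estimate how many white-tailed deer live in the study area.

N = 871

N = (338 × 67) / 26 = 22646 / 26 = 871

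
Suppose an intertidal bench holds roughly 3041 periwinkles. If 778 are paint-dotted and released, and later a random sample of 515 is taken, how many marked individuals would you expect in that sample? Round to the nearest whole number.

Expected recaptures E[R] = M·C / N.
E[R] = 778 × 515 / 3041 = 400670 / 3041 ≈ 131.8 → 132

expected recaptures ≈ 132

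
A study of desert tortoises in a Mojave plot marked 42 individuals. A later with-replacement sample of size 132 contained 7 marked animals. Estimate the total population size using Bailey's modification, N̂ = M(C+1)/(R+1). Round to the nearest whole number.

N ≈ 698

N̂ = 42·(132+1)/(7+1) = 42·133/8 = 5586/8 ≈ 698.2 → 698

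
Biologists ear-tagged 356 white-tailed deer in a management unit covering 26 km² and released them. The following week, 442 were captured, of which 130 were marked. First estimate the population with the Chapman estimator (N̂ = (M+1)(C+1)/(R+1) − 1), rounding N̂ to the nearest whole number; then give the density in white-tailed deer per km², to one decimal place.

N̂ = 357·443/131 − 1 = 158151/131 − 1 ≈ 1206.3 → 1206
Density = N̂ / area = 1206 / 26 ≈ 46.38 → 46.4 per km²

density ≈ 46.4 white-tailed deer per km²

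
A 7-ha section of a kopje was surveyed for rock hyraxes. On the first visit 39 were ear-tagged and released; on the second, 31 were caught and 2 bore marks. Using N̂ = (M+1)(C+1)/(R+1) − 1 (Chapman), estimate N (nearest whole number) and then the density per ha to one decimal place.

density ≈ 60.9 rock hyraxes per ha

N̂ = 40·32/3 − 1 = 1280/3 − 1 ≈ 425.7 → 426
Density = N̂ / area = 426 / 7 ≈ 60.86 → 60.9 per ha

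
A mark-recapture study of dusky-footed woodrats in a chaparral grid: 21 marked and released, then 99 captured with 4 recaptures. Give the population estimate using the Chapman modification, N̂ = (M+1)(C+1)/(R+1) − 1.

N̂ = (21+1)(99+1)/(4+1) − 1 = 22·100/5 − 1
= 2200/5 − 1 = 440 − 1 = 439

N = 439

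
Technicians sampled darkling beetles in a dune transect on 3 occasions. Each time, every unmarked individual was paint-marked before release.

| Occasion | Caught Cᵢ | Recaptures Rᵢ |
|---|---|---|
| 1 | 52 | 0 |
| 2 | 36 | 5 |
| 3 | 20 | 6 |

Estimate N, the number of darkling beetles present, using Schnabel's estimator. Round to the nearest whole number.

Marked at large before each occasion: Mᵢ = Σⱼ<ᵢ (Cⱼ − Rⱼ) → M1=0, M2=52, M3=83
Σ MᵢCᵢ = 0·52 + 52·36 + 83·20 = 0 + 1872 + 1660 = 3532
Σ Rᵢ = 0 + 5 + 6 = 11
N̂ = 3532 / 11 ≈ 321.1 → 321

N ≈ 321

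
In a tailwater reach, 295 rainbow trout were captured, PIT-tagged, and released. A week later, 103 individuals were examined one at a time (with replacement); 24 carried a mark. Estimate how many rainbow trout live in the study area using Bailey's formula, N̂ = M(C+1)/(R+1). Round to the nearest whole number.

N ≈ 1227

N̂ = 295·(103+1)/(24+1) = 295·104/25 = 30680/25 ≈ 1227.2 → 1227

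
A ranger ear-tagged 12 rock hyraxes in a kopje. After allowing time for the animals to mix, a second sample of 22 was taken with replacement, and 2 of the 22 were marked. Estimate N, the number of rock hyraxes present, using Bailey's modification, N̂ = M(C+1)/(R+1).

N = 92

N̂ = 12·(22+1)/(2+1) = 12·23/3 = 276/3 = 92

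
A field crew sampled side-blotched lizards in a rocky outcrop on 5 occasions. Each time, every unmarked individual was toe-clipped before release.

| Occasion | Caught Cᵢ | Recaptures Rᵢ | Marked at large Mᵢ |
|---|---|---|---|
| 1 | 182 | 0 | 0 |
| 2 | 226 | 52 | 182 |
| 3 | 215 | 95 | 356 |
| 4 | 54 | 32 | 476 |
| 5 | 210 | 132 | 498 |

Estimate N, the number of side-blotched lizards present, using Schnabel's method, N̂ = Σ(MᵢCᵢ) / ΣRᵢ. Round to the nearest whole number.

Σ MᵢCᵢ = 0·182 + 182·226 + 356·215 + 476·54 + 498·210 = 0 + 41132 + 76540 + 25704 + 104580 = 247956
Σ Rᵢ = 0 + 52 + 95 + 32 + 132 = 311
N̂ = 247956 / 311 ≈ 797.3 → 797

N ≈ 797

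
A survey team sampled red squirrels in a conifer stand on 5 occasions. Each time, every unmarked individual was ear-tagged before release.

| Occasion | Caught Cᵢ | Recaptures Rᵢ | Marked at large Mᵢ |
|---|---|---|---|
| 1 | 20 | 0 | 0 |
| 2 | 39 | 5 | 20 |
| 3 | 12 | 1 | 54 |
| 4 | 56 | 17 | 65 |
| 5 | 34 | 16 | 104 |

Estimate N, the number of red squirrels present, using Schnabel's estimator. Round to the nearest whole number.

N ≈ 221

Σ MᵢCᵢ = 0·20 + 20·39 + 54·12 + 65·56 + 104·34 = 0 + 780 + 648 + 3640 + 3536 = 8604
Σ Rᵢ = 0 + 5 + 1 + 17 + 16 = 39
N̂ = 8604 / 39 ≈ 220.6 → 221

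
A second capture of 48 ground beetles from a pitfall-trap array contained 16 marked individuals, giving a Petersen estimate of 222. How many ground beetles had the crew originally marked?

From N = M·C/R: M = N·R / C = 222·16 / 48 = 3552 / 48 = 74.

M = 74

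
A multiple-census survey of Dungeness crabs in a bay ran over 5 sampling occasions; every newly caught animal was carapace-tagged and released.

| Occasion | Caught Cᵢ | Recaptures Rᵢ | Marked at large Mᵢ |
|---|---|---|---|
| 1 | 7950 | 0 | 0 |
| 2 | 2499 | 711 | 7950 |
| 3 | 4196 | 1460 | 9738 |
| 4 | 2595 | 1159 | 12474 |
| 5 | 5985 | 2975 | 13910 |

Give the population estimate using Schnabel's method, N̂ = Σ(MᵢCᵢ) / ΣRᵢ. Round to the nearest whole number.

Σ MᵢCᵢ = 0·7950 + 7950·2499 + 9738·4196 + 12474·2595 + 13910·5985 = 0 + 19867050 + 40860648 + 32370030 + 83251350 = 176349078
Σ Rᵢ = 0 + 711 + 1460 + 1159 + 2975 = 6305
N̂ = 176349078 / 6305 ≈ 27969.7 → 27970

N ≈ 27,970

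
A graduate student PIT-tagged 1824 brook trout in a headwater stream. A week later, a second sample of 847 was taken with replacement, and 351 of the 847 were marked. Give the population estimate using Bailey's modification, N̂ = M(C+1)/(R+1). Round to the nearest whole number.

N̂ = 1824·(847+1)/(351+1) = 1824·848/352 = 1546752/352 ≈ 4394.2 → 4394

N ≈ 4394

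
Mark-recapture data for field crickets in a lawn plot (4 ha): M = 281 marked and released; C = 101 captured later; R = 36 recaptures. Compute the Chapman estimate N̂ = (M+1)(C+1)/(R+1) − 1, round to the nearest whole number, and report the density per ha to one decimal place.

N̂ = 282·102/37 − 1 = 28764/37 − 1 ≈ 776.4 → 776
Density = N̂ / area = 776 / 4 = 194.0 per ha

density ≈ 194.0 field crickets per ha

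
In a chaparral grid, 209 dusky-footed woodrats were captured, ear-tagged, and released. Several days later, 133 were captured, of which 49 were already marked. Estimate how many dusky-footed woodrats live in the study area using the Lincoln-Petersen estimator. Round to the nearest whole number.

N = (209 × 133) / 49 = 27797 / 49 ≈ 567.3 → 567

N ≈ 567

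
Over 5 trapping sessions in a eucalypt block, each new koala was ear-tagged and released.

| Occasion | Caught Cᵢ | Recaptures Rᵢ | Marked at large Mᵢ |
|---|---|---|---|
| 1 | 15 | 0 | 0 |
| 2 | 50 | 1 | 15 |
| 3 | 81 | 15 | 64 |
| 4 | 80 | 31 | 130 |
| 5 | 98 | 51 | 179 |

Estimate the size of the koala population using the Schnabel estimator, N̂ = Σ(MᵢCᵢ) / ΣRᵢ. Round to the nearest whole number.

Σ MᵢCᵢ = 0·15 + 15·50 + 64·81 + 130·80 + 179·98 = 0 + 750 + 5184 + 10400 + 17542 = 33876
Σ Rᵢ = 0 + 1 + 15 + 31 + 51 = 98
N̂ = 33876 / 98 ≈ 345.7 → 346

N ≈ 346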